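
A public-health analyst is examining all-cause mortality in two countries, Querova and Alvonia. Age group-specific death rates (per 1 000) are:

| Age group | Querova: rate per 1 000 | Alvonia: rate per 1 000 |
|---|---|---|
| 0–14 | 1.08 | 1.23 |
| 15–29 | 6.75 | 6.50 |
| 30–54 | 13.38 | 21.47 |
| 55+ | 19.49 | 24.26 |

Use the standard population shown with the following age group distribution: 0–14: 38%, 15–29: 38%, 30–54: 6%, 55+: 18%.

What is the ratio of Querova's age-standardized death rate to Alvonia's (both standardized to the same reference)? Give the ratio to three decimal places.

0.848

Standard weights: 0.38, 0.38, 0.06, 0.18.
Querova: 0.3800×1.08 + 0.3800×6.75 + 0.0600×13.38 + 0.1800×19.49 = 7.2864 per 1 000.
Alvonia: 0.3800×1.23 + 0.3800×6.50 + 0.0600×21.47 + 0.1800×24.26 = 8.5924 per 1 000.
Ratio = 7.2864 ÷ 8.5924 = 0.84801.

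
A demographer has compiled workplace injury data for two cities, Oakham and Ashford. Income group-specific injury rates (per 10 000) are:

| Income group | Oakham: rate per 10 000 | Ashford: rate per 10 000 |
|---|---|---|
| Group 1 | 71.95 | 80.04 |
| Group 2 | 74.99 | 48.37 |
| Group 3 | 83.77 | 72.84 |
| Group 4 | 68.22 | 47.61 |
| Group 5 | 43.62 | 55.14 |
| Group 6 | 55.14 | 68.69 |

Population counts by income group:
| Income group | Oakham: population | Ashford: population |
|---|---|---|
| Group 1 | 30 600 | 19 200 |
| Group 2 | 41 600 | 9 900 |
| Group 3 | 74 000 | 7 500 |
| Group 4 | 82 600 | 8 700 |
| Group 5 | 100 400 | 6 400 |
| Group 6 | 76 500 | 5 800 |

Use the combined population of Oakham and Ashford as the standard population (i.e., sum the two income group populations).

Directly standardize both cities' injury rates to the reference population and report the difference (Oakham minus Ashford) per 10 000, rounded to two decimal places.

Combined standard total = 463 200; weights = 0.1075, 0.1112, 0.1759, 0.1971, 0.2306, 0.1777.
Oakham: 0.1075×71.95 + 0.1112×74.99 + 0.1759×83.77 + 0.1971×68.22 + 0.2306×43.62 + 0.1777×55.14 = 64.1137 per 10 000.
Ashford: 0.1075×80.04 + 0.1112×48.37 + 0.1759×72.84 + 0.1971×47.61 + 0.2306×55.14 + 0.1777×68.69 = 61.1020 per 10 000.
Difference = 64.1137 − 61.1020 = 3.0117.

3.01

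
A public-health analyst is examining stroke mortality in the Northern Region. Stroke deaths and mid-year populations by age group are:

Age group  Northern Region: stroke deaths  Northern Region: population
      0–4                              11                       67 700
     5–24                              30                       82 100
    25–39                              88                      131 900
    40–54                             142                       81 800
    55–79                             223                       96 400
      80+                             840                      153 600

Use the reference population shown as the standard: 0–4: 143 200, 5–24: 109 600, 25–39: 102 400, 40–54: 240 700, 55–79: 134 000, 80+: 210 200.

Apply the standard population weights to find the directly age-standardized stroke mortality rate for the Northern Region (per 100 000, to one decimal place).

213.7

Age-specific rates per 100 000 for the Northern Region: 16.25, 36.54, 66.72, 173.59, 231.33, 546.88.
Standard total = 940 100; weights = 0.1523, 0.1166, 0.1089, 0.2560, 0.1425, 0.2236.
Standardized rate: 0.1523×16.25 + 0.1166×36.54 + 0.1089×66.72 + 0.2560×173.59 + 0.1425×231.33 + 0.2236×546.88 = 213.6992 per 100 000.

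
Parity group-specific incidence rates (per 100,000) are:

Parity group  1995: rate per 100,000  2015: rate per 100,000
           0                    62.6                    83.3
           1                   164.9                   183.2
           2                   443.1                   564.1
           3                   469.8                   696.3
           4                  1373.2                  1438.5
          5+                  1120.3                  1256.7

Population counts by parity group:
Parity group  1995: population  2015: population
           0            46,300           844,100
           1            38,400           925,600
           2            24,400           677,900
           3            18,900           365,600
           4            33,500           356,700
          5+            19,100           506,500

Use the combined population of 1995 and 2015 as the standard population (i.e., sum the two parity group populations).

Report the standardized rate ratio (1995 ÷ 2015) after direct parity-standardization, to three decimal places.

Combined standard total = 3,857,000; weights = 0.2309, 0.2499, 0.1821, 0.0997, 0.1012, 0.1363.
1995: 0.2309×62.6 + 0.2499×164.9 + 0.1821×443.1 + 0.0997×469.8 + 0.1012×1373.2 + 0.1363×1120.3 = 474.7685 per 100,000.
2015: 0.2309×83.3 + 0.2499×183.2 + 0.1821×564.1 + 0.0997×696.3 + 0.1012×1438.5 + 0.1363×1256.7 = 553.9264 per 100,000.
Ratio = 474.7685 ÷ 553.9264 = 0.85710.

0.857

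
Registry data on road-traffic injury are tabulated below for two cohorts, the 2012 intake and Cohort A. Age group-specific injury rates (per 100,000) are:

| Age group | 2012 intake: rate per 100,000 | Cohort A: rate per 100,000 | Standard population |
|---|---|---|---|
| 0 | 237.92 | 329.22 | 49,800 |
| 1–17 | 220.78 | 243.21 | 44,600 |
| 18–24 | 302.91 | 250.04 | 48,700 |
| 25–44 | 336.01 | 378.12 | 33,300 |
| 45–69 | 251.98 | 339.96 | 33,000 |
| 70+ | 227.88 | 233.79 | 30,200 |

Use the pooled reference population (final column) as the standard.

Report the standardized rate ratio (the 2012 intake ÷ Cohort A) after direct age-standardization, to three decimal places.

0.894

Standard total = 239,600; weights = 0.2078, 0.1861, 0.2033, 0.1390, 0.1377, 0.1260.
The 2012 intake: 0.2078×237.92 + 0.1861×220.78 + 0.2033×302.91 + 0.1390×336.01 + 0.1377×251.98 + 0.1260×227.88 = 262.2428 per 100,000.
Cohort A: 0.2078×329.22 + 0.1861×243.21 + 0.2033×250.04 + 0.1390×378.12 + 0.1377×339.96 + 0.1260×233.79 = 293.3631 per 100,000.
Ratio = 262.2428 ÷ 293.3631 = 0.89392.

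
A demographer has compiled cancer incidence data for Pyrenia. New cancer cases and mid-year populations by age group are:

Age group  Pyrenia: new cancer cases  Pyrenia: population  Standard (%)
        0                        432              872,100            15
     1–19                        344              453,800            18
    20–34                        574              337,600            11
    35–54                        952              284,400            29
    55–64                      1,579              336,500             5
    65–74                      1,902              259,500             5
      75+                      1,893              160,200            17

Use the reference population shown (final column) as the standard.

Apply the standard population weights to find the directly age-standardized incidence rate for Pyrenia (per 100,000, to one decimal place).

Age-specific rates per 100,000 for Pyrenia: 49.54, 75.80, 170.02, 334.74, 469.24, 732.95, 1181.65.
Standard weights: 0.15, 0.18, 0.11, 0.29, 0.05, 0.05, 0.17.
Standardized rate: 0.1500×49.54 + 0.1800×75.80 + 0.1100×170.02 + 0.2900×334.74 + 0.0500×469.24 + 0.0500×732.95 + 0.1700×1181.65 = 397.8419 per 100,000.

397.8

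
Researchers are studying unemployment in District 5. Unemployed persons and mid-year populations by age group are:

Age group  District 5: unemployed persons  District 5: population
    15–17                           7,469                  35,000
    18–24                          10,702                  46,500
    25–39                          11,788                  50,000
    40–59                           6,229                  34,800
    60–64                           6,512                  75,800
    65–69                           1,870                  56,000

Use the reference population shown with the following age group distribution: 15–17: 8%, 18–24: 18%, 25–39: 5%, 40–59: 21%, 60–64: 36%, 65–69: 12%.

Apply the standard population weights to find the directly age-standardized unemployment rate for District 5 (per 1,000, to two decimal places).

Age-specific rates per 1,000 for District 5: 213.400, 230.151, 235.760, 178.994, 85.910, 33.393.
Standard weights: 0.08, 0.18, 0.05, 0.21, 0.36, 0.12.
Standardized rate: 0.0800×213.400 + 0.1800×230.151 + 0.0500×235.760 + 0.2100×178.994 + 0.3600×85.910 + 0.1200×33.393 = 142.8107 per 1,000.

142.81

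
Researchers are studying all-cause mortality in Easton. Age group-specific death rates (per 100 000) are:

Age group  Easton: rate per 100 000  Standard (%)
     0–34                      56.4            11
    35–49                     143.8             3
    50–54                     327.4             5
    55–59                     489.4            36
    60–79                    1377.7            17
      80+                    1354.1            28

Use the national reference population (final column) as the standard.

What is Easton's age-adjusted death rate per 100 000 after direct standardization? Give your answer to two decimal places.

Standard weights: 0.11, 0.03, 0.05, 0.36, 0.17, 0.28.
Standardized rate: 0.1100×56.4 + 0.0300×143.8 + 0.0500×327.4 + 0.3600×489.4 + 0.1700×1377.7 + 0.2800×1354.1 = 816.4290 per 100 000.

816.43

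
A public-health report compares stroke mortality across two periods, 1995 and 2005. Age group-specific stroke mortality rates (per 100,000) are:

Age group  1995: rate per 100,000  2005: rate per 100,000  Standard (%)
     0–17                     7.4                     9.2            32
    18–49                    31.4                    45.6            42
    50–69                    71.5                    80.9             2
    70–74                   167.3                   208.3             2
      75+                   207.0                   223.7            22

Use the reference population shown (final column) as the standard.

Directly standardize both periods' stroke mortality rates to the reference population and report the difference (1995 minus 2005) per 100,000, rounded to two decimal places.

Standard weights: 0.32, 0.42, 0.02, 0.02, 0.22.
1995: 0.3200×7.4 + 0.4200×31.4 + 0.0200×71.5 + 0.0200×167.3 + 0.2200×207.0 = 65.8720 per 100,000.
2005: 0.3200×9.2 + 0.4200×45.6 + 0.0200×80.9 + 0.0200×208.3 + 0.2200×223.7 = 77.0940 per 100,000.
Difference = 65.8720 − 77.0940 = -11.2220.

-11.22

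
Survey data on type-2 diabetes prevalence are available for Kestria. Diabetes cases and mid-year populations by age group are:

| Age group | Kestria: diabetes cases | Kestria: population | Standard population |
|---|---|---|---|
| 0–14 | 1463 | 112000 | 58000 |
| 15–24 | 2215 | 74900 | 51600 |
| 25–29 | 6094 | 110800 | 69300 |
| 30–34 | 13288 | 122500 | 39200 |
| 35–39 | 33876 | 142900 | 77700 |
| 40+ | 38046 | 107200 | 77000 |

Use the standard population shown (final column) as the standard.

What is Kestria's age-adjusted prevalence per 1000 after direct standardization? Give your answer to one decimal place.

150.5

Age-specific rates per 1000 for Kestria: 13.062, 29.573, 55.000, 108.473, 237.061, 354.907.
Standard total = 372800; weights = 0.1556, 0.1384, 0.1859, 0.1052, 0.2084, 0.2065.
Standardized rate: 0.1556×13.062 + 0.1384×29.573 + 0.1859×55.000 + 0.1052×108.473 + 0.2084×237.061 + 0.2065×354.907 = 150.4686 per 1000.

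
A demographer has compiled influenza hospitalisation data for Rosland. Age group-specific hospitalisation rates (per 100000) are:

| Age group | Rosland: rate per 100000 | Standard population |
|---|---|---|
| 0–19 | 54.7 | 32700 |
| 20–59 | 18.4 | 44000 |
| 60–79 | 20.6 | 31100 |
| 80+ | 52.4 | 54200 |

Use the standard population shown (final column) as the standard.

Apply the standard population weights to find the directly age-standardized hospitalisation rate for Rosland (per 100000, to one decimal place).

37.5

Standard total = 162000; weights = 0.2019, 0.2716, 0.1920, 0.3346.
Standardized rate: 0.2019×54.7 + 0.2716×18.4 + 0.1920×20.6 + 0.3346×52.4 = 37.5249 per 100000.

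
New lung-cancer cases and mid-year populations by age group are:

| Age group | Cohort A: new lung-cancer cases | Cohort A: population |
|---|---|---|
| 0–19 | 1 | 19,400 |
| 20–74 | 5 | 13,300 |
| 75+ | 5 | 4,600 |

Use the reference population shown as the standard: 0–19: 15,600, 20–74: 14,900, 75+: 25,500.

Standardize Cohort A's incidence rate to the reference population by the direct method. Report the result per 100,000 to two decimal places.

60.93

Age-specific rates per 100,000 for Cohort A: 5.15, 37.59, 108.70.
Standard total = 56,000; weights = 0.2786, 0.2661, 0.4554.
Standardized rate: 0.2786×5.15 + 0.2661×37.59 + 0.4554×108.70 = 60.9340 per 100,000.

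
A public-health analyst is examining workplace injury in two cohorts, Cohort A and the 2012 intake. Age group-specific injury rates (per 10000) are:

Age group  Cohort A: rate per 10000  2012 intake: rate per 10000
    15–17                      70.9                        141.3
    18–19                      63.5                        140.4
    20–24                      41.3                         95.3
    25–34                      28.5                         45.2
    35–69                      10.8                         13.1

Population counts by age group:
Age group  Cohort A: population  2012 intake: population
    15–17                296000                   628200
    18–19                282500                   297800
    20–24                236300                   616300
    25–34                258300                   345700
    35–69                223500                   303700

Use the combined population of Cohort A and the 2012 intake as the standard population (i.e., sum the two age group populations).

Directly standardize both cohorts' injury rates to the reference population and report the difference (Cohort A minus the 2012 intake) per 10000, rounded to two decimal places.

-47.88

Combined standard total = 3488300; weights = 0.2649, 0.1664, 0.2444, 0.1732, 0.1511.
Cohort A: 0.2649×70.9 + 0.1664×63.5 + 0.2444×41.3 + 0.1732×28.5 + 0.1511×10.8 = 46.0095 per 10000.
The 2012 intake: 0.2649×141.3 + 0.1664×140.4 + 0.2444×95.3 + 0.1732×45.2 + 0.1511×13.1 = 93.8920 per 10000.
Difference = 46.0095 − 93.8920 = -47.8825.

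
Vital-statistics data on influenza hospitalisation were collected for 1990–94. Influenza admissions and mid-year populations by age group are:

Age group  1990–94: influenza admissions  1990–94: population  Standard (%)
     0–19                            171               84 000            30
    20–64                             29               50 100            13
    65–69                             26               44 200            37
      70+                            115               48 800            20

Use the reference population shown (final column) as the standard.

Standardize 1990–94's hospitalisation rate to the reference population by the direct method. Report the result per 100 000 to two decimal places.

Age-specific rates per 100 000 for 1990–94: 203.57, 57.88, 58.82, 235.66.
Standard weights: 0.30, 0.13, 0.37, 0.20.
Standardized rate: 0.3000×203.57 + 0.1300×57.88 + 0.3700×58.82 + 0.2000×235.66 = 137.4922 per 100 000.

137.49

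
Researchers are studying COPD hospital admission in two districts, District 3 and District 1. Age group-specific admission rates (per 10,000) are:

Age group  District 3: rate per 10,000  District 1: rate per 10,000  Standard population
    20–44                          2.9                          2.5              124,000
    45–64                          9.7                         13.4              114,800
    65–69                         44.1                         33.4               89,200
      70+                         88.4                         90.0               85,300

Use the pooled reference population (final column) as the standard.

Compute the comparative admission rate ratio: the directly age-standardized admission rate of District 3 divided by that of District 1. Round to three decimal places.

1.035

Standard total = 413,300; weights = 0.3000, 0.2778, 0.2158, 0.2064.
District 3: 0.3000×2.9 + 0.2778×9.7 + 0.2158×44.1 + 0.2064×88.4 = 31.3269 per 10,000.
District 1: 0.3000×2.5 + 0.2778×13.4 + 0.2158×33.4 + 0.2064×90.0 = 30.2555 per 10,000.
Ratio = 31.3269 ÷ 30.2555 = 1.03541.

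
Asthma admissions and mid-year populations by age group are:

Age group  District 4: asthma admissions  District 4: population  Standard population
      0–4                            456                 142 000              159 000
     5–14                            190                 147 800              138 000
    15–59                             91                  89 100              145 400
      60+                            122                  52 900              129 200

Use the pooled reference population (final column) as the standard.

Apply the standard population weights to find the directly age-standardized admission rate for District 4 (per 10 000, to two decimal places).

19.85

Age-specific rates per 10 000 for District 4: 32.11, 12.86, 10.21, 23.06.
Standard total = 571 600; weights = 0.2782, 0.2414, 0.2544, 0.2260.
Standardized rate: 0.2782×32.11 + 0.2414×12.86 + 0.2544×10.21 + 0.2260×23.06 = 19.8471 per 10 000.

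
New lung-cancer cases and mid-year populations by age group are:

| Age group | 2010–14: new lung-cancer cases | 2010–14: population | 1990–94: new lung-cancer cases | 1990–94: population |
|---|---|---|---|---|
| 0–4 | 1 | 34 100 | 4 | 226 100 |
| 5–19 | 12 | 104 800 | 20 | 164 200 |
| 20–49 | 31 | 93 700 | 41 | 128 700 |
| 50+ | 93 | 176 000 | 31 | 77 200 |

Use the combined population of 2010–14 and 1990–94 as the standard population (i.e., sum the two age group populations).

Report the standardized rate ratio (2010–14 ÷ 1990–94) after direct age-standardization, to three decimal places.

1.171

Age-specific rates per 100 000 for 2010–14: 2.93, 11.45, 33.08, 52.84.
For 1990–94: 1.77, 12.18, 31.86, 40.16.
Combined standard total = 1 004 800; weights = 0.2590, 0.2677, 0.2213, 0.2520.
2010–14: 0.2590×2.93 + 0.2677×11.45 + 0.2213×33.08 + 0.2520×52.84 = 24.4630 per 100 000.
1990–94: 0.2590×1.77 + 0.2677×12.18 + 0.2213×31.86 + 0.2520×40.16 = 20.8889 per 100 000.
Ratio = 24.4630 ÷ 20.8889 = 1.17110.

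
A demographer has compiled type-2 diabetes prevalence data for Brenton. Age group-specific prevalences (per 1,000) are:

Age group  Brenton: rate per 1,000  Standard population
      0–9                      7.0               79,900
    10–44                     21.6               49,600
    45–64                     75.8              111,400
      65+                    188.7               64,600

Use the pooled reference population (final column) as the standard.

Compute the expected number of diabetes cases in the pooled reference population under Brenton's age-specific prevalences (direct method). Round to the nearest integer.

Expected diabetes cases = Σ (standard pop × age-specific rate ÷ 1,000)
= 79,900×7.0/1,000 + 49,600×21.6/1,000 + 111,400×75.8/1,000 + 64,600×188.7/1,000
= 559.30 + 1071.36 + 8444.12 + 12190.02 = 22264.80.

22265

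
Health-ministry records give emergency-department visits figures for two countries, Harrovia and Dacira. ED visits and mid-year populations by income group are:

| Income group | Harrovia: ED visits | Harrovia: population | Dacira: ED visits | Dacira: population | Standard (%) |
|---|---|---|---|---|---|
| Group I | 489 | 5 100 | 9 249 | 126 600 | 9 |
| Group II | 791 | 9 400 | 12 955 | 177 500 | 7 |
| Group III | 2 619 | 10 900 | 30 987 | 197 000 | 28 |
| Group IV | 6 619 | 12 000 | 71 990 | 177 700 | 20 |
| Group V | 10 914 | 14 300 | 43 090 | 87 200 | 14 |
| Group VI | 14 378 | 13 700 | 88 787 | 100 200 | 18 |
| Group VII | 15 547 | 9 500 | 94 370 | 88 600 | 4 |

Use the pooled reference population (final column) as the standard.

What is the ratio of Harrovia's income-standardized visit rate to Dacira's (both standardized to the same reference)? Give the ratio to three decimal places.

1.356

Income-specific rates per 1 000 for Harrovia: 95.882, 84.149, 240.275, 551.583, 763.217, 1049.489, 1636.526.
For Dacira: 73.057, 72.986, 157.294, 405.121, 494.151, 886.098, 1065.124.
Standard weights: 0.09, 0.07, 0.28, 0.20, 0.14, 0.18, 0.04.
Harrovia: 0.0900×95.882 + 0.0700×84.149 + 0.2800×240.275 + 0.2000×551.583 + 0.1400×763.217 + 0.1800×1049.489 + 0.0400×1636.526 = 553.3330 per 1 000.
Dacira: 0.0900×73.057 + 0.0700×72.986 + 0.2800×157.294 + 0.2000×405.121 + 0.1400×494.151 + 0.1800×886.098 + 0.0400×1065.124 = 408.0345 per 1 000.
Ratio = 553.3330 ÷ 408.0345 = 1.35609.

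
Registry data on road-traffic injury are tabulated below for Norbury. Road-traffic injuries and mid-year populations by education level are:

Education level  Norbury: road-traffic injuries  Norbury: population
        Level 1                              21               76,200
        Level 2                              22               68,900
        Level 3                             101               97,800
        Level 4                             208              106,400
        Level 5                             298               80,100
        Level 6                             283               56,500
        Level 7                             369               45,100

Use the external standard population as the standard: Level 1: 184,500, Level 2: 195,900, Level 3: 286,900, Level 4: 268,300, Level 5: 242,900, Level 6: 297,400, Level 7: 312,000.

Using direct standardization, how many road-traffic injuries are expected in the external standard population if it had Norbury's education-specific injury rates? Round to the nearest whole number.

5880

Education-specific rates per 100,000 for Norbury: 27.56, 31.93, 103.27, 195.49, 372.03, 500.88, 818.18.
Expected road-traffic injuries = Σ (standard pop × education-specific rate ÷ 100,000)
= 184,500×27.56/100,000 + 195,900×31.93/100,000 + 286,900×103.27/100,000 + 268,300×195.49/100,000 + 242,900×372.03/100,000 + 297,400×500.88/100,000 + 312,000×818.18/100,000
= 50.85 + 62.55 + 296.29 + 524.50 + 903.67 + 1489.63 + 2552.73 = 5880.21.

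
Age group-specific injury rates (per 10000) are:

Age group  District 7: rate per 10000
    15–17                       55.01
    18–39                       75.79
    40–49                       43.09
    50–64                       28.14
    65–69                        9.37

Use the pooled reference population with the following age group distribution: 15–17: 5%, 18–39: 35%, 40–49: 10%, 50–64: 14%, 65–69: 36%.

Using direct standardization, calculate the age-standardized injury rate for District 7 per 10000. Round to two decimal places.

40.90

Standard weights: 0.05, 0.35, 0.10, 0.14, 0.36.
Standardized rate: 0.0500×55.01 + 0.3500×75.79 + 0.1000×43.09 + 0.1400×28.14 + 0.3600×9.37 = 40.8988 per 10000.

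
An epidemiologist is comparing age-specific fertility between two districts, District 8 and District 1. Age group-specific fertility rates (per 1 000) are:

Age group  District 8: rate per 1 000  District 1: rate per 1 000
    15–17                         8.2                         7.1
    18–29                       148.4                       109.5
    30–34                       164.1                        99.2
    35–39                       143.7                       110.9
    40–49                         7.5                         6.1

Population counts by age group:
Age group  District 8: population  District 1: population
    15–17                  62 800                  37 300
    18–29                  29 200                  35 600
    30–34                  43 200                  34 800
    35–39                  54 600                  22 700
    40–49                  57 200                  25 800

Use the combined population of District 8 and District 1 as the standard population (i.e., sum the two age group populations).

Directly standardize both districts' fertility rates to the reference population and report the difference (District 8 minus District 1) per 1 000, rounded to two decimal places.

25.66

Combined standard total = 403 200; weights = 0.2483, 0.1607, 0.1935, 0.1917, 0.2059.
District 8: 0.2483×8.2 + 0.1607×148.4 + 0.1935×164.1 + 0.1917×143.7 + 0.2059×7.5 = 86.7248 per 1 000.
District 1: 0.2483×7.1 + 0.1607×109.5 + 0.1935×99.2 + 0.1917×110.9 + 0.2059×6.1 = 61.0684 per 1 000.
Difference = 86.7248 − 61.0684 = 25.6564.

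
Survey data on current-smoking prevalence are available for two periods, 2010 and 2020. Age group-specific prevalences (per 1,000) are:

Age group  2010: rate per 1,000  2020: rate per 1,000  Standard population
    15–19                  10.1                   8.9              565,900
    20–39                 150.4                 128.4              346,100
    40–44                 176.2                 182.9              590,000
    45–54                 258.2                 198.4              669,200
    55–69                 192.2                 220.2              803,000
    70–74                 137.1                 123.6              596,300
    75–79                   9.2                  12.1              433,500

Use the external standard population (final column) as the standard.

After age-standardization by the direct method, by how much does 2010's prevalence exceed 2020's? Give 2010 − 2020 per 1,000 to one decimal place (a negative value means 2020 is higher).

7.2

Standard total = 4,004,000; weights = 0.1413, 0.0864, 0.1474, 0.1671, 0.2005, 0.1489, 0.1083.
2010: 0.1413×10.1 + 0.0864×150.4 + 0.1474×176.2 + 0.1671×258.2 + 0.2005×192.2 + 0.1489×137.1 + 0.1083×9.2 = 143.5045 per 1,000.
2020: 0.1413×8.9 + 0.0864×128.4 + 0.1474×182.9 + 0.1671×198.4 + 0.2005×220.2 + 0.1489×123.6 + 0.1083×12.1 = 136.3448 per 1,000.
Difference = 143.5045 − 136.3448 = 7.1597.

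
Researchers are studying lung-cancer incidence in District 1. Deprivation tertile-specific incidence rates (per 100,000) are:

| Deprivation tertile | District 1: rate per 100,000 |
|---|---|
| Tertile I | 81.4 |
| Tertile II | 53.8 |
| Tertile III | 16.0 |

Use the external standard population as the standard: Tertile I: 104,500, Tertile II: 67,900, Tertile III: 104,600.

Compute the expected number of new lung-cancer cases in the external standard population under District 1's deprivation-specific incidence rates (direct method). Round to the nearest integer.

Expected new lung-cancer cases = Σ (standard pop × deprivation-specific rate ÷ 100,000)
= 104,500×81.4/100,000 + 67,900×53.8/100,000 + 104,600×16.0/100,000
= 85.06 + 36.53 + 16.74 = 138.33.

138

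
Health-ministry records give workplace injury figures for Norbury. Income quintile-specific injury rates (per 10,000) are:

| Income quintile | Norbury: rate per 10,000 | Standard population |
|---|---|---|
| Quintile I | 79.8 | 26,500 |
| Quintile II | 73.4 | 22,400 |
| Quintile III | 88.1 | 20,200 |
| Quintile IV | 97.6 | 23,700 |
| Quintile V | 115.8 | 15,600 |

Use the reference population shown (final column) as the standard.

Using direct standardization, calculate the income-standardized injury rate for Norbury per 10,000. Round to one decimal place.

89.1

Standard total = 108,400; weights = 0.2445, 0.2066, 0.1863, 0.2186, 0.1439.
Standardized rate: 0.2445×79.8 + 0.2066×73.4 + 0.1863×88.1 + 0.2186×97.6 + 0.1439×115.8 = 89.0967 per 10,000.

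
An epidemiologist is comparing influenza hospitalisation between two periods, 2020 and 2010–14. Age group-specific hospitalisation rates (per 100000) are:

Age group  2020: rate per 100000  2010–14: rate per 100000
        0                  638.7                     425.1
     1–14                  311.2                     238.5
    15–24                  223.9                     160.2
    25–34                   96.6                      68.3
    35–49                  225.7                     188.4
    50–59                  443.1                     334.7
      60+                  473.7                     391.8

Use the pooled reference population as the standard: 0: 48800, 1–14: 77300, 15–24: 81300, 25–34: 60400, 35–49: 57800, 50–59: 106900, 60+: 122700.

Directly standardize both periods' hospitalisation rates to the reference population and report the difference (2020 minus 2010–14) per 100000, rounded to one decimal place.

Standard total = 555200; weights = 0.0879, 0.1392, 0.1464, 0.1088, 0.1041, 0.1925, 0.2210.
2020: 0.0879×638.7 + 0.1392×311.2 + 0.1464×223.9 + 0.1088×96.6 + 0.1041×225.7 + 0.1925×443.1 + 0.2210×473.7 = 356.2642 per 100000.
2010–14: 0.0879×425.1 + 0.1392×238.5 + 0.1464×160.2 + 0.1088×68.3 + 0.1041×188.4 + 0.1925×334.7 + 0.2210×391.8 = 272.1061 per 100000.
Difference = 356.2642 − 272.1061 = 84.1581.

84.2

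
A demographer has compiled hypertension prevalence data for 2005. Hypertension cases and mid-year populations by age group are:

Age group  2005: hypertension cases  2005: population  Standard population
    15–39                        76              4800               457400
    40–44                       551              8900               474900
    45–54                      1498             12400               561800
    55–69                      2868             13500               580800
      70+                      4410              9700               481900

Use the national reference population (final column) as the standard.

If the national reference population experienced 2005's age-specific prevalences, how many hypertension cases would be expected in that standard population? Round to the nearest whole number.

Age-specific rates per 1000 for 2005: 15.833, 61.910, 120.806, 212.444, 454.639.
Expected hypertension cases = Σ (standard pop × age-specific rate ÷ 1000)
= 457400×15.833/1000 + 474900×61.910/1000 + 561800×120.806/1000 + 580800×212.444/1000 + 481900×454.639/1000
= 7242.17 + 29401.11 + 67869.06 + 123387.73 + 219090.62 = 446990.70.

446991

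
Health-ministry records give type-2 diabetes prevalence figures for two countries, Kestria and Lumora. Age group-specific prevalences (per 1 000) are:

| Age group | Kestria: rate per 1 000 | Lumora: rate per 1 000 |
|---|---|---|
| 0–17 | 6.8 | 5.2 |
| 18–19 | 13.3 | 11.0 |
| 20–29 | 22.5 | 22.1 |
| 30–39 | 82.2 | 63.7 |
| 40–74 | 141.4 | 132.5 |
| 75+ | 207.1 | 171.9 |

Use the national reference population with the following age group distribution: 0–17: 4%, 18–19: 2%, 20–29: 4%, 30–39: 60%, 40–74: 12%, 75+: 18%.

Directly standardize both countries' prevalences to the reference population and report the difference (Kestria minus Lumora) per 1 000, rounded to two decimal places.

18.63

Standard weights: 0.04, 0.02, 0.04, 0.60, 0.12, 0.18.
Kestria: 0.0400×6.8 + 0.0200×13.3 + 0.0400×22.5 + 0.6000×82.2 + 0.1200×141.4 + 0.1800×207.1 = 105.0040 per 1 000.
Lumora: 0.0400×5.2 + 0.0200×11.0 + 0.0400×22.1 + 0.6000×63.7 + 0.1200×132.5 + 0.1800×171.9 = 86.3740 per 1 000.
Difference = 105.0040 − 86.3740 = 18.6300.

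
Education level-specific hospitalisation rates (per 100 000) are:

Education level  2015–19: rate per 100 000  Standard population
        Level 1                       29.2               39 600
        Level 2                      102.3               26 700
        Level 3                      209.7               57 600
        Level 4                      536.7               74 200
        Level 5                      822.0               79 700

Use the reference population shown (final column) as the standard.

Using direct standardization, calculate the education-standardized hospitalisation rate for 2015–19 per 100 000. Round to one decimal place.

Standard total = 277 800; weights = 0.1425, 0.0961, 0.2073, 0.2671, 0.2869.
Standardized rate: 0.1425×29.2 + 0.0961×102.3 + 0.2073×209.7 + 0.2671×536.7 + 0.2869×822.0 = 436.6558 per 100 000.

436.7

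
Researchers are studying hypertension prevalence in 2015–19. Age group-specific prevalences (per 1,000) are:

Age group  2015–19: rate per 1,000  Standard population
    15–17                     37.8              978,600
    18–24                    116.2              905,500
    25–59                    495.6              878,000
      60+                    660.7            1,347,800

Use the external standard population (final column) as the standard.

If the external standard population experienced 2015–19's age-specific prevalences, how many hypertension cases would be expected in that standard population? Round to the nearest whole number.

Expected hypertension cases = Σ (standard pop × age-specific rate ÷ 1,000)
= 978,600×37.8/1,000 + 905,500×116.2/1,000 + 878,000×495.6/1,000 + 1,347,800×660.7/1,000
= 36991.08 + 105219.10 + 435136.80 + 890491.46 = 1467838.44.

1467838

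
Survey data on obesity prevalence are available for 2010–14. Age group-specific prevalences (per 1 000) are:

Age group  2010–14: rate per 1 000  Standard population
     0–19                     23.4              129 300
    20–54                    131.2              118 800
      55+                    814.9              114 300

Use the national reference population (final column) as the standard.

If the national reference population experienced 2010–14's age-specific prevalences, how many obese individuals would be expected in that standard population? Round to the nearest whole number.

Expected obese individuals = Σ (standard pop × age-specific rate ÷ 1 000)
= 129 300×23.4/1 000 + 118 800×131.2/1 000 + 114 300×814.9/1 000
= 3025.62 + 15586.56 + 93143.07 = 111755.25.

111755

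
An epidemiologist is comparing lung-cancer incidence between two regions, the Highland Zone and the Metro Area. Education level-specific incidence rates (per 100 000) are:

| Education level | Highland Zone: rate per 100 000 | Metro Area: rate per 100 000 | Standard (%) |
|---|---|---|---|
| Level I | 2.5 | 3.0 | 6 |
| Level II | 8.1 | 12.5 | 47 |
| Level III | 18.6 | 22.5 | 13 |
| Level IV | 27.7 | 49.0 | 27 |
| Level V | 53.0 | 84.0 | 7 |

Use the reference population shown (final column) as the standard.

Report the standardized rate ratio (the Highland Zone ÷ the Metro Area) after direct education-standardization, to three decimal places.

0.625

Standard weights: 0.06, 0.47, 0.13, 0.27, 0.07.
The Highland Zone: 0.0600×2.5 + 0.4700×8.1 + 0.1300×18.6 + 0.2700×27.7 + 0.0700×53.0 = 17.5640 per 100 000.
The Metro Area: 0.0600×3.0 + 0.4700×12.5 + 0.1300×22.5 + 0.2700×49.0 + 0.0700×84.0 = 28.0900 per 100 000.
Ratio = 17.5640 ÷ 28.0900 = 0.62528.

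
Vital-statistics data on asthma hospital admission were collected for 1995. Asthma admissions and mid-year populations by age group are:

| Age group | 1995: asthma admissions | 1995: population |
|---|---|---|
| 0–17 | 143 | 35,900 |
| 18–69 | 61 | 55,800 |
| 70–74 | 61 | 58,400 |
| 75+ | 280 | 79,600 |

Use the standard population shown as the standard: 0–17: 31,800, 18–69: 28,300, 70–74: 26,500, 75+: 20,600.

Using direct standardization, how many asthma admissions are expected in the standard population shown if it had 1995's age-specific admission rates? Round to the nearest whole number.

Age-specific rates per 10,000 for 1995: 39.83, 10.93, 10.45, 35.18.
Expected asthma admissions = Σ (standard pop × age-specific rate ÷ 10,000)
= 31,800×39.83/10,000 + 28,300×10.93/10,000 + 26,500×10.45/10,000 + 20,600×35.18/10,000
= 126.67 + 30.94 + 27.68 + 72.46 = 257.75.

258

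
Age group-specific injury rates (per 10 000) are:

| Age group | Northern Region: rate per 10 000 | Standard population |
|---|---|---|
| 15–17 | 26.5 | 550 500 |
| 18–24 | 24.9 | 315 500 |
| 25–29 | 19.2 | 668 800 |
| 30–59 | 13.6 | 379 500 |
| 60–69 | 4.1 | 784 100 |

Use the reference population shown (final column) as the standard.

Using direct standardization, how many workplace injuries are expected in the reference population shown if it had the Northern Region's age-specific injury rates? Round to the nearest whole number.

4366

Expected workplace injuries = Σ (standard pop × age-specific rate ÷ 10 000)
= 550 500×26.5/10 000 + 315 500×24.9/10 000 + 668 800×19.2/10 000 + 379 500×13.6/10 000 + 784 100×4.1/10 000
= 1458.83 + 785.60 + 1284.10 + 516.12 + 321.48 = 4366.12.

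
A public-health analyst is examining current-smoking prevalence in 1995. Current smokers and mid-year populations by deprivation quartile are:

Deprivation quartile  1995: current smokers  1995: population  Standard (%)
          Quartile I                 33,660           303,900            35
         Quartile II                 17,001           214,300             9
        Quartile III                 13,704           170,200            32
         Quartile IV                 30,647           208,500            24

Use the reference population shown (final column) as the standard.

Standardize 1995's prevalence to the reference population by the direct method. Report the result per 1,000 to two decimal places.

106.95

Deprivation-specific rates per 1,000 for 1995: 110.760, 79.333, 80.517, 146.988.
Standard weights: 0.35, 0.09, 0.32, 0.24.
Standardized rate: 0.3500×110.760 + 0.0900×79.333 + 0.3200×80.517 + 0.2400×146.988 = 106.9486 per 1,000.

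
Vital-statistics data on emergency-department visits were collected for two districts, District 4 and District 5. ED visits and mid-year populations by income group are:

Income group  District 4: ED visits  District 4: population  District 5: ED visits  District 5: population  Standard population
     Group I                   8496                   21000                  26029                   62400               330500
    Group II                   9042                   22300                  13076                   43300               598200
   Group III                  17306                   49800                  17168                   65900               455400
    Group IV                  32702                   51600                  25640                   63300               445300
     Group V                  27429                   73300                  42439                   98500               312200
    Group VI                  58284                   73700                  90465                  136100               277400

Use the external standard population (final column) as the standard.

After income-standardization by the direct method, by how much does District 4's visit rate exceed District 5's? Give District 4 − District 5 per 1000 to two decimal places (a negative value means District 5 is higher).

Income-specific rates per 1000 for District 4: 404.571, 405.471, 347.510, 633.760, 374.202, 790.828.
For District 5: 417.131, 301.986, 260.516, 405.055, 430.853, 664.695.
Standard total = 2419000; weights = 0.1366, 0.2473, 0.1883, 0.1841, 0.1291, 0.1147.
District 4: 0.1366×404.571 + 0.2473×405.471 + 0.1883×347.510 + 0.1841×633.760 + 0.1291×374.202 + 0.1147×790.828 = 476.6160 per 1000.
District 5: 0.1366×417.131 + 0.2473×301.986 + 0.1883×260.516 + 0.1841×405.055 + 0.1291×430.853 + 0.1147×664.695 = 387.1099 per 1000.
Difference = 476.6160 − 387.1099 = 89.5062.

89.51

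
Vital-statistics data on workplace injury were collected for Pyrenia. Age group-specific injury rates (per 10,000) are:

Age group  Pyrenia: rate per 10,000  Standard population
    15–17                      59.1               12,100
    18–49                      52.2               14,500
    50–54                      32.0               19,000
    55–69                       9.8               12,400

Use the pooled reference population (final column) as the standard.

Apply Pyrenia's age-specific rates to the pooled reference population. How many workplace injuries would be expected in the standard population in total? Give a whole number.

Expected workplace injuries = Σ (standard pop × age-specific rate ÷ 10,000)
= 12,100×59.1/10,000 + 14,500×52.2/10,000 + 19,000×32.0/10,000 + 12,400×9.8/10,000
= 71.51 + 75.69 + 60.80 + 12.15 = 220.15.

220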